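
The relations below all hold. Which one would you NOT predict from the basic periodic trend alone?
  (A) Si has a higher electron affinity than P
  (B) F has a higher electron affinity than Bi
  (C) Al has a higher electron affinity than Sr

(A)

The general trend: electron affinity increases across a period and decreases down a group.
(A) Si (period 3, group 14) vs P (period 3, group 15): the stated order contradicts the simple trend.
(B) F (period 2, group 17) vs Bi (period 6, group 15): the stated order agrees with the simple trend.
(C) Al (period 3, group 13) vs Sr (period 5, group 2): the stated order agrees with the simple trend.
The exception is (A): adding an electron to P's half-filled 3p³ is unfavourable, so Si (3p²) has the more exothermic EA.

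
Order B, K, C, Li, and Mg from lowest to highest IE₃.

B, K, C, Mg, Li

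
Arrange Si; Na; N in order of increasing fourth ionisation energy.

Si, N, Na

Consider each +3 ion: Si³⁺ still has 1 valence electron; Na³⁺ is already 2 electrons into the core; N³⁺ still has 2 valence electrons.
Breaking into a closed-shell core is much more expensive than removing a leftover valence electron — Na has the largest IE_4 here.
Valence configurations: Si³⁺ [Ne]3s¹, N³⁺ [He]2s².
The numbers (kJ/mol): Si 4356, Na 9543, N 7475.
So the fourth ionization energies run Si < N < Na.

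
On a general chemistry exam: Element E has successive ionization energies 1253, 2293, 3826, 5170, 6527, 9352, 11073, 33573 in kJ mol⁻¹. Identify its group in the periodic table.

Look for the largest jump between consecutive ionization energies: IE8/IE7 ≈ 3.0, far larger than any earlier ratio.
That jump marks the point where a core electron is being removed. So the atom has 7 valence electrons.
A main-group element with 7 valence electrons is in group 17.

Group 17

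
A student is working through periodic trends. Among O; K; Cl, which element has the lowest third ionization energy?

Cl

Consider each +2 ion: O²⁺ still has 4 valence electrons; K²⁺ is already 1 electron into the core; Cl²⁺ still has 5 valence electrons.
Usually core removal costs more than valence removal, but here the competition is close: a tightly held n=2 valence electron can cost more to remove than an n=3 core electron, so the actual values have to decide it.
Valence configurations: O²⁺ [He]2s²2p², Cl²⁺ [Ne]3s²3p³.
Approximate IE_3 values (kJ/mol): O 5300, K 4420, Cl 3822.
Overall IE_3 order: Cl < K < O.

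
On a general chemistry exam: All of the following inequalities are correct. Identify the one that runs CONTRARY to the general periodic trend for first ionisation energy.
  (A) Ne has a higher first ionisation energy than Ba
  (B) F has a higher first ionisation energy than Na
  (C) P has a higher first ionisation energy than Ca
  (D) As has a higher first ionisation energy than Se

(D)

The general trend: first ionisation energy increases across a period and decreases down a group.
(A) Ne (period 2, group 18) vs Ba (period 6, group 2): the stated order agrees with the simple trend.
(B) F (period 2, group 17) vs Na (period 3, group 1): the stated order agrees with the simple trend.
(C) P (period 3, group 15) vs Ca (period 4, group 2): the stated order agrees with the simple trend.
(D) As (period 4, group 15) vs Se (period 4, group 16): the stated order contradicts the simple trend.
The exception is (D): Se (4p⁴) ionizes more easily than half-filled As (4p³).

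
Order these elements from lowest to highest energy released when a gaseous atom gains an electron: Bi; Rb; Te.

Rb is in period 5, group 1; Te is in period 5, group 16; Bi is in period 6, group 15.
Atoms with high Z_eff and room in the valence shell (especially the halogens) have the most exothermic electron affinities.
Here both period and group differ, so the two effects have to be weighed against each other.
Bi > Rb: the two effects oppose for this pair; the across-period effect wins (91 vs 47 kJ/mol).
Te > Bi: both effects reinforce here, so Te is clearly the higher of the two.
Approximate values (kJ/mol): Rb 47, Te 190, Bi 91.
So from lowest to highest: Rb < Bi < Te.

Rb, Bi, Te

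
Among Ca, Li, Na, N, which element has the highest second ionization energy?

The second ionization energy removes an electron from the +1 ion. For each element: Ca⁺ still has 1 valence electron; Li⁺ is the bare [He] core; Na⁺ is the bare [Ne] core; N⁺ still has 4 valence electrons.
Core electrons are held far more tightly than valence electrons, so Na and Li top the IE_2 order.
Valence configurations: Ca⁺ [Ar]4s¹, N⁺ [He]2s²2p².
Approximate IE_2 values (kJ/mol): Ca 1145, Li 7298, Na 4562, N 2856.
Overall IE_2 order: Ca < N < Na < Li.

Li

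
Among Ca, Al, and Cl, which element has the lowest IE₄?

IE_4 is the cost of taking one more electron from the +3 cation: Ca³⁺ is already 1 electron into the core; Al³⁺ is the bare [Ne] core; Cl³⁺ still has 4 valence electrons.
Pulling an electron out of a noble-gas core costs far more than removing a remaining valence electron, so Ca and Al sit at the high end of IE_4.
Tabulated IE_4 (kJ/mol): Ca 6491, Al 11577, Cl 5159.
Hence IE_4: Cl < Ca < Al.

Cl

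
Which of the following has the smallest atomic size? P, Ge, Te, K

P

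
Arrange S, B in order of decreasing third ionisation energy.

B > S

After 2 electrons have been removed, what remains? S²⁺ still has 4 valence electrons; B²⁺ still has 1 valence electron.
All are still removing valence electrons, so compare the +2 ions as you would atoms: IE_3 generally rises across a period (higher Z_eff) and falls down a group (larger shell), subject to the usual subshell exceptions.
Valence configurations: S²⁺ [Ne]3s²3p², B²⁺ [He]2s¹.
Approximate IE_3 values (kJ/mol): S 3357, B 3660.
Hence IE_3: S < B.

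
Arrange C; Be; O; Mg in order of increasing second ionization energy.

Mg < Be < C < O

After 1 electron has been removed, what remains? C⁺ still has 3 valence electrons; Be⁺ still has 1 valence electron; O⁺ still has 5 valence electrons; Mg⁺ still has 1 valence electron.
All are still removing valence electrons, so compare the +1 ions as you would atoms: IE_2 generally rises across a period (higher Z_eff) and falls down a group (larger shell), subject to the usual subshell exceptions.
Valence configurations: C⁺ [He]2s²2p¹, Be⁺ [He]2s¹, O⁺ [He]2s²2p³, Mg⁺ [Ne]3s¹.
Approximate IE_2 values (kJ/mol): C 2353, Be 1757, O 3388, Mg 1451.
So the second ionization energies run Mg < Be < C < O.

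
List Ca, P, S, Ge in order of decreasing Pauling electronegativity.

S, P, Ge, Ca

P is in period 3, group 15; S is in period 3, group 16; Ca is in period 4, group 2; Ge is in period 4, group 14.
Atoms toward the upper right of the periodic table pull bonding electrons most strongly.
These span different periods and groups, so the two trends combine.
Ge > Ca: Ge lies to the right of Ca in period 4, so the across-period effect alone puts Ge higher.
P > Ge: both effects reinforce here, so P is clearly the higher of the two.
S > P: both are in period 3; the period trend gives S the larger value.
Tabulated electronegativity (Pauling): P 2.19, S 2.58, Ca 1.00, Ge 2.01.
So from highest to lowest: S > P > Ge > Ca.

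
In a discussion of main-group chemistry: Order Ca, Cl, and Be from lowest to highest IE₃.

The third ionization energy removes an electron from the +2 ion. For each element: Ca²⁺ is the bare [Ar] core; Cl²⁺ still has 5 valence electrons; Be²⁺ is the bare [He] core.
Breaking into a closed-shell core is much more expensive than removing a leftover valence electron — Ca and Be have the largest IE_3 here.
The numbers (kJ/mol): Ca 4912, Cl 3822, Be 14849.
So the third ionization energies run Cl < Ca < Be.

Cl, Ca, Be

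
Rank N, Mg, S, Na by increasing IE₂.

Mg, S, N, Na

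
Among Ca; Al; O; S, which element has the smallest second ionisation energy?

The second ionization energy removes an electron from the +1 ion. For each element: Ca⁺ still has 1 valence electron; Al⁺ still has 2 valence electrons; O⁺ still has 5 valence electrons; S⁺ still has 5 valence electrons.
All are still removing valence electrons, so compare the +1 ions as you would atoms: IE_2 generally rises across a period (higher Z_eff) and falls down a group (larger shell), subject to the usual subshell exceptions.
Valence configurations: Ca⁺ [Ar]4s¹, Al⁺ [Ne]3s², O⁺ [He]2s²2p³, S⁺ [Ne]3s²3p³.
The numbers (kJ/mol): Ca 1145, Al 1817, O 3388, S 2252.
Overall IE_2 order: Ca < Al < S < O.

Ca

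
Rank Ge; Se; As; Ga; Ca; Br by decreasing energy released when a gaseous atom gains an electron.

Br > Se > Ge > As > Ga > Ca

Ca is in period 4, group 2; Ga is in period 4, group 13; Ge is in period 4, group 14; As is in period 4, group 15; Se is in period 4, group 16; Br is in period 4, group 17.
Electron affinity generally becomes more exothermic across a period toward the halogens and less exothermic down a group.
All lie in period 4; the across-period trend (electron affinity increases left to right) applies, with the exception below.
Note the exception: Ge has a higher electron affinity than As, contrary to the simple trend — adding an electron to As's half-filled 4p³ is unfavourable, so Ge (4p²) has the more exothermic EA.
For reference (kJ/mol): Ca 2, Ga 29, Ge 119, As 78, Se 195, Br 325.
So from highest to lowest: Br > Se > Ge > As > Ga > Ca.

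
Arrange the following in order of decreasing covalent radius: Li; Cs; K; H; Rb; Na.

Cs, Rb, K, Na, Li, H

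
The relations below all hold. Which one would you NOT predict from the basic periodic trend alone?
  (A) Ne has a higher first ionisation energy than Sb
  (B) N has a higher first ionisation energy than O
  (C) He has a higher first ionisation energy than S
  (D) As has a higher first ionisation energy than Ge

(B)

The general trend: first ionisation energy increases across a period and decreases down a group.
(A) Ne (period 2, group 18) vs Sb (period 5, group 15): the stated order agrees with the simple trend.
(B) N (period 2, group 15) vs O (period 2, group 16): the stated order contradicts the simple trend.
(C) He (period 1, group 18) vs S (period 3, group 16): the stated order agrees with the simple trend.
(D) As (period 4, group 15) vs Ge (period 4, group 14): the stated order agrees with the simple trend.
The exception is (B): pairing an electron in O's 2p⁴ costs repulsion energy, so O ionizes more easily than half-filled N (2p³).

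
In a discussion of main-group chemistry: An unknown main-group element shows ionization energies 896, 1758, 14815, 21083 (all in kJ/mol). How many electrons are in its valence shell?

2

Look for the largest jump between consecutive ionization energies: IE3/IE2 ≈ 8.4, far larger than any earlier ratio.
That jump marks the point where a core electron is being removed. So the atom has 2 valence electrons.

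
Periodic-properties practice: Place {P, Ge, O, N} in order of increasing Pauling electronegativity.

N is in period 2, group 15; O is in period 2, group 16; P is in period 3, group 15; Ge is in period 4, group 14.
EN rises left→right (higher Z_eff, smaller atoms) and falls top→bottom (larger, more shielded atoms).
Neither a single period nor a single group — weigh both effects.
P > Ge: both effects reinforce here, so P is clearly the higher of the two.
N > P: N sits above P in group 15, so the down-group effect alone puts N higher.
O > N: O lies to the right of N in period 2, so the across-period effect alone puts O higher.
Tabulated electronegativity (Pauling): N 3.04, O 3.44, P 2.19, Ge 2.01.
So from lowest to highest: Ge < P < N < O.

Ge < P < N < O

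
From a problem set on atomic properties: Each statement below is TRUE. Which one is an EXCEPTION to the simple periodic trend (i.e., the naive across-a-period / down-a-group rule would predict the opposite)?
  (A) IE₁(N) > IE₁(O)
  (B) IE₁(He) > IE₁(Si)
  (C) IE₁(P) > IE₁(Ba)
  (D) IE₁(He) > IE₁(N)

(A)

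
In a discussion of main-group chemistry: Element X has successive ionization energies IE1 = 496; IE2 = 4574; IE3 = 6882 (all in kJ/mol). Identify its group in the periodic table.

Group 1

Look for the largest jump between consecutive ionization energies: IE2/IE1 ≈ 9.2, far larger than any earlier ratio.
That jump marks the point where a core electron is being removed. So the atom has 1 valence electron.
A main-group element with 1 valence electron is in group 1.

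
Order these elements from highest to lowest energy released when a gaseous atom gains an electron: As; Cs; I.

As is in period 4, group 15; I is in period 5, group 17; Cs is in period 6, group 1.
Electron affinity generally becomes more exothermic across a period toward the halogens and less exothermic down a group.
These span different periods and groups, so the two trends combine.
As > Cs: relative to Cs, both the across-period and down-group shifts push As's electron affinity up.
I > As: the two effects oppose for this pair; the across-period effect wins (295 vs 78 kJ/mol).
Tabulated electron affinity (kJ/mol): As 78, I 295, Cs 46.
So from highest to lowest: I > As > Cs.

I > As > Cs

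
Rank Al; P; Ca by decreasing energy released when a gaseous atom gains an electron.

Al is in period 3, group 13; P is in period 3, group 15; Ca is in period 4, group 2.
Electron affinity generally becomes more exothermic across a period toward the halogens and less exothermic down a group.
These span different periods and groups, so the two trends combine.
Al > Ca: relative to Ca, both the across-period and down-group shifts push Al's electron affinity up.
P > Al: P lies to the right of Al in period 3, so the across-period effect alone puts P higher.
For reference (kJ/mol): Al 42, P 72, Ca 2.
So from highest to lowest: P > Al > Ca.

P > Al > Ca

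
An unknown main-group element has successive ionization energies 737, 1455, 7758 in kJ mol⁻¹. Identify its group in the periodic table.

Group 2

Look for the largest jump between consecutive ionization energies: IE3/IE2 ≈ 5.3, far larger than any earlier ratio.
That jump marks the point where a core electron is being removed. So the atom has 2 valence electrons.
A main-group element with 2 valence electrons is in group 2.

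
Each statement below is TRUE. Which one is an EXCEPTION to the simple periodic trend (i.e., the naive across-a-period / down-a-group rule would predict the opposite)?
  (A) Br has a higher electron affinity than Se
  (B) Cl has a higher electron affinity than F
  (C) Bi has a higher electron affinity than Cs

(B)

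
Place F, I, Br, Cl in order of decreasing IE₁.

F is in period 2, group 17; Cl is in period 3, group 17; Br is in period 4, group 17; I is in period 5, group 17.
Removing the outermost electron gets harder across a period and easier down a group.
All are in group 17, so first ionization energy increases up the group.
So from highest to lowest: F > Cl > Br > I.

F > Cl > Br > I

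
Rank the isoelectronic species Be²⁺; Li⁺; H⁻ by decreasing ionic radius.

All of these have 2 electrons, so size is governed by nuclear charge alone: the more protons, the stronger the pull on the same electron cloud, and the smaller the ion.
Nuclear charges: Be²⁺ (Z=4), Li⁺ (Z=3), H⁻ (Z=1).
Largest to smallest: H⁻ > Li⁺ > Be²⁺.

H⁻, Li⁺, Be²⁺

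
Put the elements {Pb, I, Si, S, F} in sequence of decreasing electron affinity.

F is in period 2, group 17; Si is in period 3, group 14; S is in period 3, group 16; I is in period 5, group 17; Pb is in period 6, group 14.
Adding an electron releases more energy for atoms nearer the top right (short of the noble gases).
These span different periods and groups, so the two trends combine.
Si > Pb: they share group 14; the group trend gives Si the larger value.
S > Si: S lies to the right of Si in period 3, so the across-period effect alone puts S higher.
I > S: period and group pull opposite ways; the across-period shift dominates (295 vs 200 kJ/mol).
F > I: they share group 17; the group trend gives F the larger value.
For reference (kJ/mol): F 328, Si 134, S 200, I 295, Pb 35.
So from highest to lowest: F > I > S > Si > Pb.

F, I, S, Si, Pb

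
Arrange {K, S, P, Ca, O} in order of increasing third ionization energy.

P < S < K < Ca < O

IE_3 is the cost of taking one more electron from the +2 cation: K²⁺ is already 1 electron into the core; S²⁺ still has 4 valence electrons; P²⁺ still has 3 valence electrons; Ca²⁺ is the bare [Ar] core; O²⁺ still has 4 valence electrons.
Usually core removal costs more than valence removal, but here the competition is close: a tightly held n=2 valence electron can cost more to remove than an n=3 core electron, so the actual values have to decide it.
Valence configurations: S²⁺ [Ne]3s²3p², P²⁺ [Ne]3s²3p¹, O²⁺ [He]2s²2p².
Tabulated IE_3 (kJ/mol): K 4420, S 3357, P 2914, Ca 4912, O 5300.
Hence IE_3: P < S < K < Ca < O.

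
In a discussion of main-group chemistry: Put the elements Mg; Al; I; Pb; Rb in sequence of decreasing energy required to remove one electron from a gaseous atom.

I > Mg > Pb > Al > Rb

Mg is in period 3, group 2; Al is in period 3, group 13; Rb is in period 5, group 1; I is in period 5, group 17; Pb is in period 6, group 14.
IE₁ increases left→right with effective nuclear charge and decreases top→bottom as the valence shell moves farther out.
Neither a single period nor a single group — weigh both effects.
Al > Rb: both effects reinforce here, so Al is clearly the higher of the two.
Pb > Al: the two effects oppose for this pair; the across-period effect wins (716 vs 578 kJ/mol).
Mg > Pb: the two effects oppose for this pair; the down-group effect wins (738 vs 716 kJ/mol).
I > Mg: period and group pull opposite ways; the across-period shift dominates (1008 vs 738 kJ/mol).
Note the exception: Mg has a higher first ionization energy than Al, contrary to the simple trend — Al's single 3p electron is easier to remove than one from Mg's filled 3s².
For reference (kJ/mol): Mg 738, Al 578, Rb 403, I 1008, Pb 716.
So from highest to lowest: I > Mg > Pb > Al > Rb.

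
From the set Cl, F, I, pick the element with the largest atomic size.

F is in period 2, group 17; Cl is in period 3, group 17; I is in period 5, group 17.
Across a period the added protons contract the valence shell; down a group each new principal shell makes the atom larger.
All are in group 17, so atomic radius increases down the group.
The largest atomic size among these belongs to I.

I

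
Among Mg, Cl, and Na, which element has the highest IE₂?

Na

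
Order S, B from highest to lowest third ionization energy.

After 2 electrons have been removed, what remains? S²⁺ still has 4 valence electrons; B²⁺ still has 1 valence electron.
All are still removing valence electrons, so compare the +2 ions as you would atoms: IE_3 generally rises across a period (higher Z_eff) and falls down a group (larger shell), subject to the usual subshell exceptions.
Valence configurations: S²⁺ [Ne]3s²3p², B²⁺ [He]2s¹.
The numbers (kJ/mol): S 3357, B 3660.
Hence IE_3: S < B.

B, S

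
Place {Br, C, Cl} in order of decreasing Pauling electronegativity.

C is in period 2, group 14; Cl is in period 3, group 17; Br is in period 4, group 17.
Electronegativity increases across a period and decreases down a group, tracking effective nuclear charge and atomic size.
These span different periods and groups, so the two trends combine.
Br > C: the two effects oppose for this pair; the across-period effect wins (2.96 vs 2.55).
Cl > Br: they share group 17; the group trend gives Cl the larger value.
Tabulated electronegativity (Pauling): C 2.55, Cl 3.16, Br 2.96.
So from highest to lowest: Cl > Br > C.

Cl, Br, C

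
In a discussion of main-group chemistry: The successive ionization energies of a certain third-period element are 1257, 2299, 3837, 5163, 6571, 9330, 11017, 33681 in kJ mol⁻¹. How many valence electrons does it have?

7

Look for the largest jump between consecutive ionization energies: IE8/IE7 ≈ 3.1, far larger than any earlier ratio.
That jump marks the point where a core electron is being removed. So the atom has 7 valence electrons.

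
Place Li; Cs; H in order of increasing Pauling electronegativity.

Cs < Li < H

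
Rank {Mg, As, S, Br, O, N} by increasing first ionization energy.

Across a period the outer electron is held more tightly (higher IE₁); down a group it sits in a higher shell, more shielded, and comes off more easily.
These span different periods and groups, so the two trends combine.
As > Mg: the two effects oppose for this pair; the across-period effect wins (947 vs 738 kJ/mol).
S > As: relative to As, both the across-period and down-group shifts push S's first ionization energy up.
Br > S: the two effects oppose for this pair; the across-period effect wins (1140 vs 1000 kJ/mol).
O > Br: the two effects oppose for this pair; the down-group effect wins (1314 vs 1140 kJ/mol).
N > O: this pair runs against the simple trend — see the exception note.
Note the exception: N has a higher first ionization energy than O, contrary to the simple trend — pairing an electron in O's 2p⁴ costs repulsion energy, so O ionizes more easily than half-filled N (2p³).
Approximate values (kJ/mol): N 1402, O 1314, Mg 738, S 1000, As 947, Br 1140.
So from lowest to highest: Mg < As < S < Br < O < N.

Mg < As < S < Br < O < N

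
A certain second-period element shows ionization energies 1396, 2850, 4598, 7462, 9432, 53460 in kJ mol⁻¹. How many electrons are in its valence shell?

5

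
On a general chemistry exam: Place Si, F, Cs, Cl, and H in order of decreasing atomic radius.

H is in period 1, group 1; F is in period 2, group 17; Si is in period 3, group 14; Cl is in period 3, group 17; Cs is in period 6, group 1.
Across a period the added protons contract the valence shell; down a group each new principal shell makes the atom larger.
These span different periods and groups, so the two trends combine.
F > H: period and group pull opposite ways; the down-group shift dominates (64 vs 32 pm).
Cl > F: they share group 17; the group trend gives Cl the larger value.
Si > Cl: both are in period 3; the period trend gives Si the larger value.
Cs > Si: both effects reinforce here, so Cs is clearly the larger of the two.
For reference (pm): H 32, F 64, Si 116, Cl 99, Cs 232.
So from largest to smallest: Cs > Si > Cl > F > H.

Cs > Si > Cl > F > H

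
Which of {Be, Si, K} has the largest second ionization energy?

K

After 1 electron has been removed, what remains? Be⁺ still has 1 valence electron; Si⁺ still has 3 valence electrons; K⁺ is the bare [Ar] core.
Pulling an electron out of a noble-gas core costs far more than removing a remaining valence electron, so K sits at the high end of IE_2.
Valence configurations: Be⁺ [He]2s¹, Si⁺ [Ne]3s²3p¹.
Approximate IE_2 values (kJ/mol): Be 1757, Si 1577, K 3052.
So the second ionization energies run Si < Be < K.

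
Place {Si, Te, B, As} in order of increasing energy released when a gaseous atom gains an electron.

B is in period 2, group 13; Si is in period 3, group 14; As is in period 4, group 15; Te is in period 5, group 16.
Atoms with high Z_eff and room in the valence shell (especially the halogens) have the most exothermic electron affinities.
These sit on a diagonal, where the across-period and down-group effects partly cancel.
As > B: period and group pull opposite ways; the across-period shift dominates (78 vs 27 kJ/mol).
Si > As: the two effects oppose for this pair; the down-group effect wins (134 vs 78 kJ/mol).
Te > Si: period and group pull opposite ways; the across-period shift dominates (190 vs 134 kJ/mol).
Tabulated electron affinity (kJ/mol): B 27, Si 134, As 78, Te 190.
So from lowest to highest: B < As < Si < Te.

B < As < Si < Te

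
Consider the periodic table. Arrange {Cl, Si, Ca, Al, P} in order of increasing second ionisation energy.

IE_2 is the cost of taking one more electron from the +1 cation: Cl⁺ still has 6 valence electrons; Si⁺ still has 3 valence electrons; Ca⁺ still has 1 valence electron; Al⁺ still has 2 valence electrons; P⁺ still has 4 valence electrons.
All are still removing valence electrons, so compare the +1 ions as you would atoms: IE_2 generally rises across a period (higher Z_eff) and falls down a group (larger shell), subject to the usual subshell exceptions.
Valence configurations: Cl⁺ [Ne]3s²3p⁴, Si⁺ [Ne]3s²3p¹, Ca⁺ [Ar]4s¹, Al⁺ [Ne]3s², P⁺ [Ne]3s²3p².
Si⁺ loses a lone 3p electron whereas Al⁺ must break into a filled 3s² pair, so IE_2(Al) > IE_2(Si) even though Si has the higher nuclear charge.
Approximate IE_2 values (kJ/mol): Cl 2298, Si 1577, Ca 1145, Al 1817, P 1907.
So the second ionization energies run Ca < Si < Al < P < Cl.

Ca, Si, Al, P, Cl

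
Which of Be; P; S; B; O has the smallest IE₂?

After 1 electron has been removed, what remains? Be⁺ still has 1 valence electron; P⁺ still has 4 valence electrons; S⁺ still has 5 valence electrons; B⁺ still has 2 valence electrons; O⁺ still has 5 valence electrons.
All are still removing valence electrons, so compare the +1 ions as you would atoms: IE_2 generally rises across a period (higher Z_eff) and falls down a group (larger shell), subject to the usual subshell exceptions.
Valence configurations: Be⁺ [He]2s¹, P⁺ [Ne]3s²3p², S⁺ [Ne]3s²3p³, B⁺ [He]2s², O⁺ [He]2s²2p³.
Tabulated IE_2 (kJ/mol): Be 1757, P 1907, S 2252, B 2427, O 3388.
Overall IE_2 order: Be < P < S < B < O.

Be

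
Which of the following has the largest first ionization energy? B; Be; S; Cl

Cl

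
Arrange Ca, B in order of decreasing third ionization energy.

The third ionization energy removes an electron from the +2 ion. For each element: Ca²⁺ is the bare [Ar] core; B²⁺ still has 1 valence electron.
Pulling an electron out of a noble-gas core costs far more than removing a remaining valence electron, so Ca sits at the high end of IE_3.
The numbers (kJ/mol): Ca 4912, B 3660.
Putting it together, IE_3: B < Ca.

Ca, B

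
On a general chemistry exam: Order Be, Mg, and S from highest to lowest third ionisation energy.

Be > Mg > S

IE_3 is the cost of taking one more electron from the +2 cation: Be²⁺ is the bare [He] core; Mg²⁺ is the bare [Ne] core; S²⁺ still has 4 valence electrons.
Core electrons are held far more tightly than valence electrons, so Mg and Be top the IE_3 order.
The numbers (kJ/mol): Be 14849, Mg 7733, S 3357.
So the third ionization energies run S < Mg < Be.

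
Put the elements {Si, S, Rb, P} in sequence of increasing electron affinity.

Rb < P < Si < S

Si is in period 3, group 14; P is in period 3, group 15; S is in period 3, group 16; Rb is in period 5, group 1.
EA tends to increase across a period and decrease down a group, though the pattern is less regular than for IE or radius.
Neither a single period nor a single group — weigh both effects.
P > Rb: both effects reinforce here, so P is clearly the higher of the two.
Si > P: this pair runs against the simple trend — see the exception note.
S > Si: S lies to the right of Si in period 3, so the across-period effect alone puts S higher.
Note the exception: Si has a higher electron affinity than P, contrary to the simple trend — adding an electron to P's half-filled 3p³ is unfavourable, so Si (3p²) has the more exothermic EA.
Tabulated electron affinity (kJ/mol): Si 134, P 72, S 200, Rb 47.
So from lowest to highest: Rb < P < Si < S.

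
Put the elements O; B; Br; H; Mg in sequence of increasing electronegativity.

Mg < B < H < Br < O

EN rises left→right (higher Z_eff, smaller atoms) and falls top→bottom (larger, more shielded atoms).
Here both period and group differ, so the two effects have to be weighed against each other.
B > Mg: both effects reinforce here, so B is clearly the higher of the two.
H > B: period and group pull opposite ways; the down-group shift dominates (2.20 vs 2.04).
Br > H: the two effects oppose for this pair; the across-period effect wins (2.96 vs 2.20).
O > Br: period and group pull opposite ways; the down-group shift dominates (3.44 vs 2.96).
Tabulated electronegativity (Pauling): H 2.20, B 2.04, O 3.44, Mg 1.31, Br 2.96.
So from lowest to highest: Mg < B < H < Br < O.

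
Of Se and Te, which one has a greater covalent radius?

Te

Se is in period 4, group 16; Te is in period 5, group 16.
Radius decreases left→right (rising Z_eff, same n) and increases top→bottom (higher n).
All are in group 16, so atomic radius increases down the group.
So Te has the greater covalent radius (Te > Se).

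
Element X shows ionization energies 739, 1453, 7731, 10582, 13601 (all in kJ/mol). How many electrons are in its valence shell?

2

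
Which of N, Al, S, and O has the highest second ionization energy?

O

IE_2 is the cost of taking one more electron from the +1 cation: N⁺ still has 4 valence electrons; Al⁺ still has 2 valence electrons; S⁺ still has 5 valence electrons; O⁺ still has 5 valence electrons.
All are still removing valence electrons, so compare the +1 ions as you would atoms: IE_2 generally rises across a period (higher Z_eff) and falls down a group (larger shell), subject to the usual subshell exceptions.
Valence configurations: N⁺ [He]2s²2p², Al⁺ [Ne]3s², S⁺ [Ne]3s²3p³, O⁺ [He]2s²2p³.
Tabulated IE_2 (kJ/mol): N 2856, Al 1817, S 2252, O 3388.
Putting it together, IE_2: Al < S < N < O.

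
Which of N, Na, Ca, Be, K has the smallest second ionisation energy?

Ca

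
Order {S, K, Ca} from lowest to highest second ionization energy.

The second ionization energy removes an electron from the +1 ion. For each element: S⁺ still has 5 valence electrons; K⁺ is the bare [Ar] core; Ca⁺ still has 1 valence electron.
Core electrons are held far more tightly than valence electrons, so K tops the IE_2 order.
Valence configurations: S⁺ [Ne]3s²3p³, Ca⁺ [Ar]4s¹.
Tabulated IE_2 (kJ/mol): S 2252, K 3052, Ca 1145.
Putting it together, IE_2: Ca < S < K.

Ca < S < K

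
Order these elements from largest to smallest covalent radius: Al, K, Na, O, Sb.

O is in period 2, group 16; Na is in period 3, group 1; Al is in period 3, group 13; K is in period 4, group 1; Sb is in period 5, group 15.
Radius decreases left→right (rising Z_eff, same n) and increases top→bottom (higher n).
These span different periods and groups, so the two trends combine.
Al > O: relative to O, both the across-period and down-group shifts push Al's atomic radius up.
Sb > Al: period and group pull opposite ways; the down-group shift dominates (140 vs 126 pm).
Na > Sb: period and group pull opposite ways; the across-period shift dominates (155 vs 140 pm).
K > Na: K sits below Na in group 1, so the down-group effect alone puts K larger.
For reference (pm): O 63, Na 155, Al 126, K 196, Sb 140.
So from largest to smallest: K > Na > Sb > Al > O.

K > Na > Sb > Al > O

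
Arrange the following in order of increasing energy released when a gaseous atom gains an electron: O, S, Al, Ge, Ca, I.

O is in period 2, group 16; Al is in period 3, group 13; S is in period 3, group 16; Ca is in period 4, group 2; Ge is in period 4, group 14; I is in period 5, group 17.
Atoms with high Z_eff and room in the valence shell (especially the halogens) have the most exothermic electron affinities.
Neither a single period nor a single group — weigh both effects.
Al > Ca: both effects reinforce here, so Al is clearly the higher of the two.
Ge > Al: the two effects oppose for this pair; the across-period effect wins (119 vs 42 kJ/mol).
O > Ge: relative to Ge, both the across-period and down-group shifts push O's electron affinity up.
S > O: this pair runs against the simple trend — see the exception note.
I > S: period and group pull opposite ways; the across-period shift dominates (295 vs 200 kJ/mol).
Note the exception: S has a higher electron affinity than O, contrary to the simple trend — the compact 2p subshell of O repels the added electron more than S's larger 3p does.
Tabulated electron affinity (kJ/mol): O 141, Al 42, S 200, Ca 2, Ge 119, I 295.
So from lowest to highest: Ca < Al < Ge < O < S < I.

Ca, Al, Ge, O, S, I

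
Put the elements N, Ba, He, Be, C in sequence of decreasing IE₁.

He, N, C, Be, Ba

Removing the outermost electron gets harder across a period and easier down a group.
These span different periods and groups, so the two trends combine.
Be > Ba: Be sits above Ba in group 2, so the down-group effect alone puts Be higher.
C > Be: C lies to the right of Be in period 2, so the across-period effect alone puts C higher.
N > C: N lies to the right of C in period 2, so the across-period effect alone puts N higher.
He > N: relative to N, both the across-period and down-group shifts push He's first ionization energy up.
Tabulated first ionization energy (kJ/mol): He 2372, Be 900, C 1086, N 1402, Ba 503.
So from highest to lowest: He > N > C > Be > Ba.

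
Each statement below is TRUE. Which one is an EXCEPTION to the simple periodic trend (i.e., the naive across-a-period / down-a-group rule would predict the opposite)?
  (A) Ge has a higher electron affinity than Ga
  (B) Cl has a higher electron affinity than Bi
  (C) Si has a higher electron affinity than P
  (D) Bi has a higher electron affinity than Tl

(C)

The general trend: electron affinity increases across a period and decreases down a group.
(A) Ge (period 4, group 14) vs Ga (period 4, group 13): the stated order agrees with the simple trend.
(B) Cl (period 3, group 17) vs Bi (period 6, group 15): the stated order agrees with the simple trend.
(C) Si (period 3, group 14) vs P (period 3, group 15): the stated order contradicts the simple trend.
(D) Bi (period 6, group 15) vs Tl (period 6, group 13): the stated order agrees with the simple trend.
The exception is (C): adding an electron to P's half-filled 3p³ is unfavourable, so Si (3p²) has the more exothermic EA.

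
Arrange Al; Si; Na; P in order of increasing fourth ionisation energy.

Si, P, Na, Al

IE_4 is the cost of taking one more electron from the +3 cation: Al³⁺ is the bare [Ne] core; Si³⁺ still has 1 valence electron; Na³⁺ is already 2 electrons into the core; P³⁺ still has 2 valence electrons.
Pulling an electron out of a noble-gas core costs far more than removing a remaining valence electron, so Na and Al sit at the high end of IE_4.
Valence configurations: Si³⁺ [Ne]3s¹, P³⁺ [Ne]3s².
Approximate IE_4 values (kJ/mol): Al 11577, Si 4356, Na 9543, P 4964.
So the fourth ionization energies run Si < P < Na < Al.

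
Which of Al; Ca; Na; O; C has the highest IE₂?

Na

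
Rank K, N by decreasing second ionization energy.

Consider each +1 ion: K⁺ is the bare [Ar] core; N⁺ still has 4 valence electrons.
Breaking into a closed-shell core is much more expensive than removing a leftover valence electron — K has the largest IE_2 here.
The numbers (kJ/mol): K 3052, N 2856.
Overall IE_2 order: N < K.

K > N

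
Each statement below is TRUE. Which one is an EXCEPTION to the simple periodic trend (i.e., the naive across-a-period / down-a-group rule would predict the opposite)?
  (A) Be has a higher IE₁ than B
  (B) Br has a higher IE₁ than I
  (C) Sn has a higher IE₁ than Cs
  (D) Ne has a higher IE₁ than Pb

(A)

The general trend: IE₁ increases across a period and decreases down a group.
(A) Be (period 2, group 2) vs B (period 2, group 13): the stated order contradicts the simple trend.
(B) Br (period 4, group 17) vs I (period 5, group 17): the stated order agrees with the simple trend.
(C) Sn (period 5, group 14) vs Cs (period 6, group 1): the stated order agrees with the simple trend.
(D) Ne (period 2, group 18) vs Pb (period 6, group 14): the stated order agrees with the simple trend.
The exception is (A): removing B's lone 2p electron is easier than breaking Be's filled 2s².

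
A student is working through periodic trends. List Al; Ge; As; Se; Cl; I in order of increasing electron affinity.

Al is in period 3, group 13; Cl is in period 3, group 17; Ge is in period 4, group 14; As is in period 4, group 15; Se is in period 4, group 16; I is in period 5, group 17.
EA tends to increase across a period and decrease down a group, though the pattern is less regular than for IE or radius.
Neither a single period nor a single group — weigh both effects.
As > Al: the two effects oppose for this pair; the across-period effect wins (78 vs 42 kJ/mol).
Ge > As: this pair runs against the simple trend — see the exception note.
Se > Ge: Se lies to the right of Ge in period 4, so the across-period effect alone puts Se higher.
I > Se: period and group pull opposite ways; the across-period shift dominates (295 vs 195 kJ/mol).
Cl > I: Cl sits above I in group 17, so the down-group effect alone puts Cl higher.
Note the exception: Ge has a higher electron affinity than As, contrary to the simple trend — adding an electron to As's half-filled 4p³ is unfavourable, so Ge (4p²) has the more exothermic EA.
For reference (kJ/mol): Al 42, Cl 349, Ge 119, As 78, Se 195, I 295.
So from lowest to highest: Al < As < Ge < Se < I < Cl.

Al < As < Ge < Se < I < Cl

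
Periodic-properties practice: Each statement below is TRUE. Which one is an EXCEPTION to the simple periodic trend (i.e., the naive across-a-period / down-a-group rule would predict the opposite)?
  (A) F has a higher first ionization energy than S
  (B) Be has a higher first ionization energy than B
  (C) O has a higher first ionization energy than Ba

(B)

The general trend: first ionization energy increases across a period and decreases down a group.
(A) F (period 2, group 17) vs S (period 3, group 16): the stated order agrees with the simple trend.
(B) Be (period 2, group 2) vs B (period 2, group 13): the stated order contradicts the simple trend.
(C) O (period 2, group 16) vs Ba (period 6, group 2): the stated order agrees with the simple trend.
The exception is (B): removing B's lone 2p electron is easier than breaking Be's filled 2s².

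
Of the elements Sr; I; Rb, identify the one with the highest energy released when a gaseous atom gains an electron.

I

Rb is in period 5, group 1; Sr is in period 5, group 2; I is in period 5, group 17.
Atoms with high Z_eff and room in the valence shell (especially the halogens) have the most exothermic electron affinities.
All lie in period 5; the across-period trend (electron affinity increases left to right) applies, with the exception below.
Note the exception: Rb has a higher electron affinity than Sr, contrary to the simple trend — adding an electron to Sr (ns²) has to open a new, higher-energy np subshell, which is unfavourable.
Tabulated electron affinity (kJ/mol): Rb 47, Sr 5, I 295.
The highest energy released when a gaseous atom gains an electron among these belongs to I.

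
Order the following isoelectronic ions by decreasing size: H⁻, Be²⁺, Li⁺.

All of these have 2 electrons, so size is governed by nuclear charge alone: the more protons, the stronger the pull on the same electron cloud, and the smaller the ion.
Nuclear charges: Be²⁺ (Z=4), Li⁺ (Z=3), H⁻ (Z=1).
Largest to smallest: H⁻ > Li⁺ > Be²⁺.

H⁻ > Li⁺ > Be²⁺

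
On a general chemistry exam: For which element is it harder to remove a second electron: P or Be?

P

IE_2 is the cost of taking one more electron from the +1 cation: P⁺ still has 4 valence electrons; Be⁺ still has 1 valence electron.
All are still removing valence electrons, so compare the +1 ions as you would atoms: IE_2 generally rises across a period (higher Z_eff) and falls down a group (larger shell), subject to the usual subshell exceptions.
Valence configurations: P⁺ [Ne]3s²3p², Be⁺ [He]2s¹.
The numbers (kJ/mol): P 1907, Be 1757.
Putting it together, IE_2: Be < P.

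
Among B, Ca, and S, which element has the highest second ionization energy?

The second ionization energy removes an electron from the +1 ion. For each element: B⁺ still has 2 valence electrons; Ca⁺ still has 1 valence electron; S⁺ still has 5 valence electrons.
All are still removing valence electrons, so compare the +1 ions as you would atoms: IE_2 generally rises across a period (higher Z_eff) and falls down a group (larger shell), subject to the usual subshell exceptions.
Valence configurations: B⁺ [He]2s², Ca⁺ [Ar]4s¹, S⁺ [Ne]3s²3p³.
The numbers (kJ/mol): B 2427, Ca 1145, S 2252.
Putting it together, IE_2: Ca < S < B.

B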